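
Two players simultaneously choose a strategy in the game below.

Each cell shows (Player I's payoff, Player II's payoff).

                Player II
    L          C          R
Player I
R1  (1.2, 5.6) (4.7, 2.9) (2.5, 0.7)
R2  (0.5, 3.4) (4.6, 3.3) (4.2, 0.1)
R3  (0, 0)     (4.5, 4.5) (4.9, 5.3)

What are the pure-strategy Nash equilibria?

For each player, find the best response to each opponent profile; mutual best responses are the pure NE.
Player I against L: payoffs 1.2, 0.5, 0 → best response R1.
Player I against C: payoffs 4.7, 4.6, 4.5 → best response R1.
Player I against R: payoffs 2.5, 4.2, 4.9 → best response R3.
Player II against R1: payoffs 5.6, 2.9, 0.7 → best response L.
Player II against R2: payoffs 3.4, 3.3, 0.1 → best response L.
Player II against R3: payoffs 0, 4.5, 5.3 → best response R.
Mutual best responses: (R1, L); (R3, R).

(R1, L), (R3, R)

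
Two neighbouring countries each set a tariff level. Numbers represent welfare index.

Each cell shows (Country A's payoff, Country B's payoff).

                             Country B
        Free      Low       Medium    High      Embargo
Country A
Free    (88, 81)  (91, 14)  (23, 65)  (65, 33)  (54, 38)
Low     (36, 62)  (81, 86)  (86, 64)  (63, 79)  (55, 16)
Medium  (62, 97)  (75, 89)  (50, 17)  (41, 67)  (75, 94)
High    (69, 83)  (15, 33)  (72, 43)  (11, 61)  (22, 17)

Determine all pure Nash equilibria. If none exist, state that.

For each player, find the best response to each opponent profile; mutual best responses are the pure NE.
Country A against Free: payoffs 88, 36, 62, 69 → best response Free.
Country A against Low: payoffs 91, 81, 75, 15 → best response Free.
Country A against Medium: payoffs 23, 86, 50, 72 → best response Low.
Country A against High: payoffs 65, 63, 41, 11 → best response Free.
Country A against Embargo: payoffs 54, 55, 75, 22 → best response Medium.
Country B against Free: payoffs 81, 14, 65, 33, 38 → best response Free.
Country B against Low: payoffs 62, 86, 64, 79, 16 → best response Low.
Country B against Medium: payoffs 97, 89, 17, 67, 94 → best response Free.
Country B against High: payoffs 83, 33, 43, 61, 17 → best response Free.
Mutual best responses: (Free, Free).

The unique pure-strategy Nash equilibrium is (Free, Free).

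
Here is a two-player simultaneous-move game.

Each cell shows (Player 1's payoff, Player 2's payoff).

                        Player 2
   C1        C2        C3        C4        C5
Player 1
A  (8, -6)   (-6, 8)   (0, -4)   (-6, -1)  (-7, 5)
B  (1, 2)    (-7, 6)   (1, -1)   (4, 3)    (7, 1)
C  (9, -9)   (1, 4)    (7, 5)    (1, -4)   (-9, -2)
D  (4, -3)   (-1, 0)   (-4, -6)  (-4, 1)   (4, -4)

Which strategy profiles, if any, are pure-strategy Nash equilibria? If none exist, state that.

Player 1 against C1: payoffs 8, 1, 9, 4 → best response C.
Player 1 against C2: payoffs -6, -7, 1, -1 → best response C.
Player 1 against C3: payoffs 0, 1, 7, -4 → best response C.
Player 1 against C4: payoffs -6, 4, 1, -4 → best response B.
Player 1 against C5: payoffs -7, 7, -9, 4 → best response B.
Player 2 against A: payoffs -6, 8, -4, -1, 5 → best response C2.
Player 2 against B: payoffs 2, 6, -1, 3, 1 → best response C2.
Player 2 against C: payoffs -9, 4, 5, -4, -2 → best response C3.
Player 2 against D: payoffs -3, 0, -6, 1, -4 → best response C4.
Mutual best responses: (C, C3).

Pure NE: (C, C3)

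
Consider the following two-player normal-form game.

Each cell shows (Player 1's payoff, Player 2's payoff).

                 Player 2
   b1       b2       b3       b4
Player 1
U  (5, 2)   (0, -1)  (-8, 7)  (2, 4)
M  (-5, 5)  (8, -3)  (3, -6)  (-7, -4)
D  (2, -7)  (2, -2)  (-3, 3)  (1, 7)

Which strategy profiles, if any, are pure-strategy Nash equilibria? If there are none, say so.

(U, b1): Player 2 can switch to b3 (2 → 7). Not NE.
(U, b2): Player 1 can switch to M (0 → 8). Not NE.
(U, b3): Player 1 can switch to M (-8 → 3). Not NE.
(U, b4): Player 2 can switch to b3 (4 → 7). Not NE.
(M, b1): Player 1 can switch to U (-5 → 5). Not NE.
(M, b2): Player 2 can switch to b1 (-3 → 5). Not NE.
(M, b3): Player 2 can switch to b1 (-6 → 5). Not NE.
(M, b4): Player 1 can switch to U (-7 → 2). Not NE.
(D, b1): Player 1 can switch to U (2 → 5). Not NE.
(D, b2): Player 1 can switch to M (2 → 8). Not NE.
(The remaining 2 profiles each have a profitable deviation by the same check.)

There is no pure-strategy Nash equilibrium.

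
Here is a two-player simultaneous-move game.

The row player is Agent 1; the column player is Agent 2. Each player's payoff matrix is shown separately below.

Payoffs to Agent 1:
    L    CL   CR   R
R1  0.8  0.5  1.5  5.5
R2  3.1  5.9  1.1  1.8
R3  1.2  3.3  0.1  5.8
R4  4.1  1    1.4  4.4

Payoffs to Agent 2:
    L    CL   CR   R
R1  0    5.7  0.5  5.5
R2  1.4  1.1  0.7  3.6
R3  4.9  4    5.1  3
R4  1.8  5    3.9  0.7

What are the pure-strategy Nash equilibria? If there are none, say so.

No pure-strategy Nash equilibrium.

Agent 1 against L: payoffs 0.8, 3.1, 1.2, 4.1 → best response R4.
Agent 1 against CL: payoffs 0.5, 5.9, 3.3, 1 → best response R2.
Agent 1 against CR: payoffs 1.5, 1.1, 0.1, 1.4 → best response R1.
Agent 1 against R: payoffs 5.5, 1.8, 5.8, 4.4 → best response R3.
Agent 2 against R1: payoffs 0, 5.7, 0.5, 5.5 → best response CL.
Agent 2 against R2: payoffs 1.4, 1.1, 0.7, 3.6 → best response R.
Agent 2 against R3: payoffs 4.9, 4, 5.1, 3 → best response CR.
Agent 2 against R4: payoffs 1.8, 5, 3.9, 0.7 → best response CL.
No profile is a mutual best response for all players.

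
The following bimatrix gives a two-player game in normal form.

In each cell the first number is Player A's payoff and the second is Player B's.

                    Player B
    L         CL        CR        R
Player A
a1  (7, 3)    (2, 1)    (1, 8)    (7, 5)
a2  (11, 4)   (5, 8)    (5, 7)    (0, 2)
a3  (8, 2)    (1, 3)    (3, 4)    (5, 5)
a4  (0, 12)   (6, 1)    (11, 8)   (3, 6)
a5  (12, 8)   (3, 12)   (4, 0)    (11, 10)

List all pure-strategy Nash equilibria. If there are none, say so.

No pure-strategy Nash equilibrium.

(a1, L): Player A can switch to a2 (7 → 11). Not NE.
(a1, CL): Player A can switch to a2 (2 → 5). Not NE.
(a1, CR): Player A can switch to a2 (1 → 5). Not NE.
(a1, R): Player A can switch to a5 (7 → 11). Not NE.
(a2, L): Player A can switch to a5 (11 → 12). Not NE.
(a2, CL): Player A can switch to a4 (5 → 6). Not NE.
(The remaining 14 profiles each have a profitable deviation by the same check.)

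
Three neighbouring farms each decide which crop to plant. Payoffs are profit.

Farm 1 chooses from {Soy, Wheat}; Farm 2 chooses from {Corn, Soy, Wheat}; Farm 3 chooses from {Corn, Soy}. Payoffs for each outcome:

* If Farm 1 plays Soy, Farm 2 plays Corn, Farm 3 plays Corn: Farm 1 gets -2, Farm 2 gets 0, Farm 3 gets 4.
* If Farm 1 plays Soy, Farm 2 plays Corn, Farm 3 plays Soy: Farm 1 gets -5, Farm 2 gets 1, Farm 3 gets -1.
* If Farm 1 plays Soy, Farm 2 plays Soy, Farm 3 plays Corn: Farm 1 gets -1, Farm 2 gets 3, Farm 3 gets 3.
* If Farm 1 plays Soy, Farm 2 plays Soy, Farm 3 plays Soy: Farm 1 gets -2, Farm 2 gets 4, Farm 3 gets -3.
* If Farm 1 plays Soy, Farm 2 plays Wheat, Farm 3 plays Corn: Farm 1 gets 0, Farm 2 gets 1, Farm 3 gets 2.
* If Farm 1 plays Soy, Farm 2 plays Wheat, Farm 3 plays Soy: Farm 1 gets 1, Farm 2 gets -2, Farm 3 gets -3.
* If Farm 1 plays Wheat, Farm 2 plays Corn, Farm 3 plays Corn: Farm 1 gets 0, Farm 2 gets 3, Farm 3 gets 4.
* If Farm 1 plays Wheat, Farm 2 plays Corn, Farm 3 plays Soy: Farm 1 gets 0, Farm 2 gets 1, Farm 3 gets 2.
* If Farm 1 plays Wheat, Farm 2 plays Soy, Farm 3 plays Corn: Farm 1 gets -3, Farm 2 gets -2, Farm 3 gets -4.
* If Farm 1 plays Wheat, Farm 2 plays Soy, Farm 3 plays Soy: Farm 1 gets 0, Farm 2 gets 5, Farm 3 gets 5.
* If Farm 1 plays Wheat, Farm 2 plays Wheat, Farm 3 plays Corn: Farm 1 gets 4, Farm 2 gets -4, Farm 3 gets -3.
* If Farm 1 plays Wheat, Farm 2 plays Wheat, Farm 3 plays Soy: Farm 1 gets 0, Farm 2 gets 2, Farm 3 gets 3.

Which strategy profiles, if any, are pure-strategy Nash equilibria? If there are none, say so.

Pure-strategy Nash equilibria: (Soy, Soy, Corn) and (Wheat, Corn, Corn) and (Wheat, Soy, Soy)

(Soy, Corn, Corn): Farm 1 can switch to Wheat (-2 → 0). Not NE.
(Soy, Corn, Soy): Farm 1 can switch to Wheat (-5 → 0). Not NE.
(Soy, Soy, Corn): Farm 1 gets -1, best alternative -3; Farm 2 gets 3, best alternative 1; Farm 3 gets 3, best alternative -3. No profitable deviation — NE.
(Soy, Soy, Soy): Farm 1 can switch to Wheat (-2 → 0). Not NE.
(Soy, Wheat, Corn): Farm 1 can switch to Wheat (0 → 4). Not NE.
(Soy, Wheat, Soy): Farm 2 can switch to Corn (-2 → 1). Not NE.
(Wheat, Corn, Corn): Farm 1 gets 0, best alternative -2; Farm 2 gets 3, best alternative -2; Farm 3 gets 4, best alternative 2. No profitable deviation — NE.
(Wheat, Corn, Soy): Farm 2 can switch to Soy (1 → 5). Not NE.
(Wheat, Soy, Corn): Farm 1 can switch to Soy (-3 → -1). Not NE.
(Wheat, Soy, Soy): Farm 1 gets 0, best alternative -2; Farm 2 gets 5, best alternative 2; Farm 3 gets 5, best alternative -4. No profitable deviation — NE.
(Wheat, Wheat, Corn): Farm 2 can switch to Corn (-4 → 3). Not NE.
(The remaining 1 profile has a profitable deviation by the same check.)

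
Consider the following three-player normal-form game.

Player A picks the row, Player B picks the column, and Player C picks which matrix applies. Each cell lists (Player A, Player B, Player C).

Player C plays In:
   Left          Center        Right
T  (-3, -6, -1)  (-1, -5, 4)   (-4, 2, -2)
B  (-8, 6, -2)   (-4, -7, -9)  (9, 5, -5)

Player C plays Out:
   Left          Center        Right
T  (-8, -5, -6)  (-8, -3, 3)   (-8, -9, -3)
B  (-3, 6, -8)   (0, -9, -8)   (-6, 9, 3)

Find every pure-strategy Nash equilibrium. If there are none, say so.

Player A against (Left, In): payoffs -3, -8 → best response T.
Player A against (Left, Out): payoffs -8, -3 → best response B.
Player A against (Center, In): payoffs -1, -4 → best response T.
Player A against (Center, Out): payoffs -8, 0 → best response B.
Player A against (Right, In): payoffs -4, 9 → best response B.
Player A against (Right, Out): payoffs -8, -6 → best response B.
Player B against (T, In): payoffs -6, -5, 2 → best response Right.
Player B against (T, Out): payoffs -5, -3, -9 → best response Center.
Player B against (B, In): payoffs 6, -7, 5 → best response Left.
Player B against (B, Out): payoffs 6, -9, 9 → best response Right.
Player C against (T, Left): payoffs -1, -6 → best response In.
Player C against (T, Center): payoffs 4, 3 → best response In.
Player C against (T, Right): payoffs -2, -3 → best response In.
Player C against (B, Left): payoffs -2, -8 → best response In.
Player C against (B, Center): payoffs -9, -8 → best response Out.
Player C against (B, Right): payoffs -5, 3 → best response Out.
Mutual best responses: (B, Right, Out).

Pure NE: (B, Right, Out)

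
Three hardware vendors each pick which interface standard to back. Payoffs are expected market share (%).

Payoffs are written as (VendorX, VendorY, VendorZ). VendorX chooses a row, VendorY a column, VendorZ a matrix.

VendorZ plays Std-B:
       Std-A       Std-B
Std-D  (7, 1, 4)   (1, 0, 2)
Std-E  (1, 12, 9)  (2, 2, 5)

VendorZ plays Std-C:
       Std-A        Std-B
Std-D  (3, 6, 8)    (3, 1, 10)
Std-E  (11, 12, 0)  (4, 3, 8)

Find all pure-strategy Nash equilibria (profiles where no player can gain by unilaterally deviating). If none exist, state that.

(Std-D, Std-A, Std-B): VendorZ can switch to Std-C (4 → 8). Not NE.
(Std-D, Std-A, Std-C): VendorX can switch to Std-E (3 → 11). Not NE.
(Std-D, Std-B, Std-B): VendorX can switch to Std-E (1 → 2). Not NE.
(Std-D, Std-B, Std-C): VendorX can switch to Std-E (3 → 4). Not NE.
(Std-E, Std-A, Std-B): VendorX can switch to Std-D (1 → 7). Not NE.
(Std-E, Std-A, Std-C): VendorZ can switch to Std-B (0 → 9). Not NE.
(Std-E, Std-B, Std-B): VendorY can switch to Std-A (2 → 12). Not NE.
(Std-E, Std-B, Std-C): VendorY can switch to Std-A (3 → 12). Not NE.

No pure-strategy Nash equilibrium.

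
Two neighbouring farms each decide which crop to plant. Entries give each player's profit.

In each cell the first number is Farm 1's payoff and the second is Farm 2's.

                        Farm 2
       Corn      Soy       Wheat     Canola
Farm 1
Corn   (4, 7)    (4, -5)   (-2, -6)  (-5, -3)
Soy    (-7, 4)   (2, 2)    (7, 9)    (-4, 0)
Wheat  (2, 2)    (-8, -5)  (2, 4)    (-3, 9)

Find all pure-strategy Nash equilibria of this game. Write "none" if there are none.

Farm 1 against Corn: payoffs 4, -7, 2 → best response Corn.
Farm 1 against Soy: payoffs 4, 2, -8 → best response Corn.
Farm 1 against Wheat: payoffs -2, 7, 2 → best response Soy.
Farm 1 against Canola: payoffs -5, -4, -3 → best response Wheat.
Farm 2 against Corn: payoffs 7, -5, -6, -3 → best response Corn.
Farm 2 against Soy: payoffs 4, 2, 9, 0 → best response Wheat.
Farm 2 against Wheat: payoffs 2, -5, 4, 9 → best response Canola.
Mutual best responses: (Corn, Corn); (Soy, Wheat); (Wheat, Canola).

Pure-strategy Nash equilibria: (Corn, Corn); (Soy, Wheat); (Wheat, Canola)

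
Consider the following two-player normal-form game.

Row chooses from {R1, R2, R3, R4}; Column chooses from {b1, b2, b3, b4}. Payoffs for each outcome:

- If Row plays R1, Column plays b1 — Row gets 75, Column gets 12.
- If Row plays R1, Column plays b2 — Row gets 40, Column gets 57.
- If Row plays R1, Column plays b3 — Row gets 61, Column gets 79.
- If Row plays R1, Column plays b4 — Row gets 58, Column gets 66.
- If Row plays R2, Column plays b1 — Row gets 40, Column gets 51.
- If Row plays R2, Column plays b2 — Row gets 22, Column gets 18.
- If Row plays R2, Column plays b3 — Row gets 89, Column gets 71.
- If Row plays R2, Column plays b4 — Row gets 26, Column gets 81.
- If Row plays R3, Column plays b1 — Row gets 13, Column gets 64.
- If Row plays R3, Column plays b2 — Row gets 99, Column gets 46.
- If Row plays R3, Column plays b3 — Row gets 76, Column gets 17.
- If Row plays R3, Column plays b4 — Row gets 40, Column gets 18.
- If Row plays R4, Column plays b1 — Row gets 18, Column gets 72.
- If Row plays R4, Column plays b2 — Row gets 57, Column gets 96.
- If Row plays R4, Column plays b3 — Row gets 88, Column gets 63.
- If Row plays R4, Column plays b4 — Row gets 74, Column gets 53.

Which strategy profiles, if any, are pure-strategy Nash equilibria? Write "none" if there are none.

none

Row against b1: payoffs 75, 40, 13, 18 → best response R1.
Row against b2: payoffs 40, 22, 99, 57 → best response R3.
Row against b3: payoffs 61, 89, 76, 88 → best response R2.
Row against b4: payoffs 58, 26, 40, 74 → best response R4.
Column against R1: payoffs 12, 57, 79, 66 → best response b3.
Column against R2: payoffs 51, 18, 71, 81 → best response b4.
Column against R3: payoffs 64, 46, 17, 18 → best response b1.
Column against R4: payoffs 72, 96, 63, 53 → best response b2.
No profile is a mutual best response for all players.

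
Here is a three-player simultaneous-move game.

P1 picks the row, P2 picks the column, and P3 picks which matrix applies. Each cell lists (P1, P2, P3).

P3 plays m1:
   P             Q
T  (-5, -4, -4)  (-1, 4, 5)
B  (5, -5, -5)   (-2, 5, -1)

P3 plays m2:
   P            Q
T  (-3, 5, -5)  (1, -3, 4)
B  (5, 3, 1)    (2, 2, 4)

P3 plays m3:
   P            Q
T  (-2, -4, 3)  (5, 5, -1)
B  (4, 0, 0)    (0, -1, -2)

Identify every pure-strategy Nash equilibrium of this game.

The pure Nash equilibria are (T, Q, m1), (B, P, m2).

Mark each player's best response to every combination of opponents' strategies; a profile where every player is best-responding is a pure Nash equilibrium.
P1 against (P, m1): payoffs -5, 5 → best response B.
P1 against (P, m2): payoffs -3, 5 → best response B.
P1 against (P, m3): payoffs -2, 4 → best response B.
P1 against (Q, m1): payoffs -1, -2 → best response T.
P1 against (Q, m2): payoffs 1, 2 → best response B.
P1 against (Q, m3): payoffs 5, 0 → best response T.
P2 against (T, m1): payoffs -4, 4 → best response Q.
P2 against (T, m2): payoffs 5, -3 → best response P.
P2 against (T, m3): payoffs -4, 5 → best response Q.
P2 against (B, m1): payoffs -5, 5 → best response Q.
P2 against (B, m2): payoffs 3, 2 → best response P.
P2 against (B, m3): payoffs 0, -1 → best response P.
P3 against (T, P): payoffs -4, -5, 3 → best response m3.
P3 against (T, Q): payoffs 5, 4, -1 → best response m1.
P3 against (B, P): payoffs -5, 1, 0 → best response m2.
P3 against (B, Q): payoffs -1, 4, -2 → best response m2.
Mutual best responses: (T, Q, m1); (B, P, m2).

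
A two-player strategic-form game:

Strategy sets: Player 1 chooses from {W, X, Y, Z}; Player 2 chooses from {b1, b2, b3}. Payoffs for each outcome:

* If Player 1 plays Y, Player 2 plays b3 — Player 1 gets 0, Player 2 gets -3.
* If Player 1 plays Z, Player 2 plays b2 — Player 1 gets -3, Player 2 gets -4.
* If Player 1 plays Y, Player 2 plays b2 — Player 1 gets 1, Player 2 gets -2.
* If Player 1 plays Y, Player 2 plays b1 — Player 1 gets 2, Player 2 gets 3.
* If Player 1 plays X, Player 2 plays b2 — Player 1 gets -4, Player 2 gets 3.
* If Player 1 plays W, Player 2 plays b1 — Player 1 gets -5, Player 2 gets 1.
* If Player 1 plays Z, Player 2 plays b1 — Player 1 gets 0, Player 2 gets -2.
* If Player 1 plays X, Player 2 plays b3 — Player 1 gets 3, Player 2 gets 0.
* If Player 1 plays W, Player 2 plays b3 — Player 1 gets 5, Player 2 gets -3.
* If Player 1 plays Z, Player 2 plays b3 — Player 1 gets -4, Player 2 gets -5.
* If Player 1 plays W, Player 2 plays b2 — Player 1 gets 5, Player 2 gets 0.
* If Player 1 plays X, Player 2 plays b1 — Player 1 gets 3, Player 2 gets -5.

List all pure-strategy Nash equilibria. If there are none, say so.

(W, b1): Player 1 can switch to X (-5 → 3). Not NE.
(W, b2): Player 2 can switch to b1 (0 → 1). Not NE.
(W, b3): Player 2 can switch to b1 (-3 → 1). Not NE.
(X, b1): Player 2 can switch to b2 (-5 → 3). Not NE.
(X, b2): Player 1 can switch to W (-4 → 5). Not NE.
(X, b3): Player 1 can switch to W (3 → 5). Not NE.
(The remaining 6 profiles each have a profitable deviation by the same check.)

none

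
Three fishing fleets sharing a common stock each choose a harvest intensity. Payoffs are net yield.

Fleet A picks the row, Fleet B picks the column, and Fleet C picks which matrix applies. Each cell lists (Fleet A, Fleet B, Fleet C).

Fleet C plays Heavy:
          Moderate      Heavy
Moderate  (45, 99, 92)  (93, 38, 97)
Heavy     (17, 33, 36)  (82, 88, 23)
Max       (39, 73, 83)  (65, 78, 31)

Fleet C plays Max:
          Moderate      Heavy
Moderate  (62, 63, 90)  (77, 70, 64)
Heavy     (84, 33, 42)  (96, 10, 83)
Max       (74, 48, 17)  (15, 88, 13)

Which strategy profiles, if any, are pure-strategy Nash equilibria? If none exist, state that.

Mark each player's best response to every combination of opponents' strategies; a profile where every player is best-responding is a pure Nash equilibrium.
Fleet A against (Moderate, Heavy): payoffs 45, 17, 39 → best response Moderate.
Fleet A against (Moderate, Max): payoffs 62, 84, 74 → best response Heavy.
Fleet A against (Heavy, Heavy): payoffs 93, 82, 65 → best response Moderate.
Fleet A against (Heavy, Max): payoffs 77, 96, 15 → best response Heavy.
Fleet B against (Moderate, Heavy): payoffs 99, 38 → best response Moderate.
Fleet B against (Moderate, Max): payoffs 63, 70 → best response Heavy.
Fleet B against (Heavy, Heavy): payoffs 33, 88 → best response Heavy.
Fleet B against (Heavy, Max): payoffs 33, 10 → best response Moderate.
Fleet B against (Max, Heavy): payoffs 73, 78 → best response Heavy.
Fleet B against (Max, Max): payoffs 48, 88 → best response Heavy.
Fleet C against (Moderate, Moderate): payoffs 92, 90 → best response Heavy.
Fleet C against (Moderate, Heavy): payoffs 97, 64 → best response Heavy.
Fleet C against (Heavy, Moderate): payoffs 36, 42 → best response Max.
Fleet C against (Heavy, Heavy): payoffs 23, 83 → best response Max.
Fleet C against (Max, Moderate): payoffs 83, 17 → best response Heavy.
Fleet C against (Max, Heavy): payoffs 31, 13 → best response Heavy.
Mutual best responses: (Moderate, Moderate, Heavy); (Heavy, Moderate, Max).

The pure Nash equilibria are (Moderate, Moderate, Heavy), (Heavy, Moderate, Max).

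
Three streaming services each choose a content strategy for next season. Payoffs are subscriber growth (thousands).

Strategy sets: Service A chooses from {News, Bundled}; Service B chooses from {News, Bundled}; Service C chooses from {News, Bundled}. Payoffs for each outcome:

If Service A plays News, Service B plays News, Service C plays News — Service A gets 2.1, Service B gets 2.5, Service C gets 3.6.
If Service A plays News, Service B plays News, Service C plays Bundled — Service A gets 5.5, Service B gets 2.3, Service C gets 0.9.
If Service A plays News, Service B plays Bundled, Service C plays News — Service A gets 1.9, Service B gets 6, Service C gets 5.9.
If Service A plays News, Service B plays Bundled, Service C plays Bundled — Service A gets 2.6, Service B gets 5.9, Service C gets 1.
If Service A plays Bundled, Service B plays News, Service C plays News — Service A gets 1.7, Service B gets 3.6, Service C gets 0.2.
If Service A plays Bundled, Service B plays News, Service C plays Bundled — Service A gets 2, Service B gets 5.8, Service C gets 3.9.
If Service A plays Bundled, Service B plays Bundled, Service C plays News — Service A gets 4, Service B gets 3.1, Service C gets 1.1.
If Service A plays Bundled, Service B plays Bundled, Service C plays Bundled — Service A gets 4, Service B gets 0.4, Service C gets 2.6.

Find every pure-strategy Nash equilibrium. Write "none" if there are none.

No pure-strategy Nash equilibrium.

(News, News, News): Service B can switch to Bundled (2.5 → 6). Not NE.
(News, News, Bundled): Service B can switch to Bundled (2.3 → 5.9). Not NE.
(News, Bundled, News): Service A can switch to Bundled (1.9 → 4). Not NE.
(News, Bundled, Bundled): Service A can switch to Bundled (2.6 → 4). Not NE.
(Bundled, News, News): Service A can switch to News (1.7 → 2.1). Not NE.
(Bundled, News, Bundled): Service A can switch to News (2 → 5.5). Not NE.
(Bundled, Bundled, News): Service B can switch to News (3.1 → 3.6). Not NE.
(Bundled, Bundled, Bundled): Service B can switch to News (0.4 → 5.8). Not NE.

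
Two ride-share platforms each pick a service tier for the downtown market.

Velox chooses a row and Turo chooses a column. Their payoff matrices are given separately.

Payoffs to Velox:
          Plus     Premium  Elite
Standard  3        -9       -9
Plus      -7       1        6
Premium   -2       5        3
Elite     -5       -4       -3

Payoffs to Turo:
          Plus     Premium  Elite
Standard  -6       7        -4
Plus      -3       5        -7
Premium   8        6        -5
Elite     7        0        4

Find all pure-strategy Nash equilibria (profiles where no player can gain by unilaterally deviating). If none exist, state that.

For each strategy profile, look for a profitable unilateral deviation.
(Standard, Plus): Turo can switch to Premium (-6 → 7). Not NE.
(Standard, Premium): Velox can switch to Plus (-9 → 1). Not NE.
(Standard, Elite): Velox can switch to Plus (-9 → 6). Not NE.
(Plus, Plus): Velox can switch to Standard (-7 → 3). Not NE.
(Plus, Premium): Velox can switch to Premium (1 → 5). Not NE.
(Plus, Elite): Turo can switch to Plus (-7 → -3). Not NE.
(Premium, Plus): Velox can switch to Standard (-2 → 3). Not NE.
(Premium, Premium): Turo can switch to Plus (6 → 8). Not NE.
(Premium, Elite): Velox can switch to Plus (3 → 6). Not NE.
(Elite, Plus): Velox can switch to Standard (-5 → 3). Not NE.
(The remaining 2 profiles each have a profitable deviation by the same check.)

none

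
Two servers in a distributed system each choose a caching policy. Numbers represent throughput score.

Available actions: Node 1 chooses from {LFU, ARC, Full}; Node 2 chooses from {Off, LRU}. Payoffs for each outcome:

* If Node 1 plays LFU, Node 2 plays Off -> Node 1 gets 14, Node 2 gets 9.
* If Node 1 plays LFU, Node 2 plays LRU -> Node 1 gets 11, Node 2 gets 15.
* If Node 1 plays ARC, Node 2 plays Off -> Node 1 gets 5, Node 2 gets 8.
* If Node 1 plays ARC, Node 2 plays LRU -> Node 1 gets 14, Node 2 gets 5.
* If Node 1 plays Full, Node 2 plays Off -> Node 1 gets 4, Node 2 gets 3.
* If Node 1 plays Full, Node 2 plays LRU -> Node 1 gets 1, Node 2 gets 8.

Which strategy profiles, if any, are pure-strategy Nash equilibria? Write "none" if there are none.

This game has no pure Nash equilibrium.

Mark each player's best response to every combination of opponents' strategies; a profile where every player is best-responding is a pure Nash equilibrium.
Node 1 against Off: payoffs 14, 5, 4 → best response LFU.
Node 1 against LRU: payoffs 11, 14, 1 → best response ARC.
Node 2 against LFU: payoffs 9, 15 → best response LRU.
Node 2 against ARC: payoffs 8, 5 → best response Off.
Node 2 against Full: payoffs 3, 8 → best response LRU.
No profile is a mutual best response for all players.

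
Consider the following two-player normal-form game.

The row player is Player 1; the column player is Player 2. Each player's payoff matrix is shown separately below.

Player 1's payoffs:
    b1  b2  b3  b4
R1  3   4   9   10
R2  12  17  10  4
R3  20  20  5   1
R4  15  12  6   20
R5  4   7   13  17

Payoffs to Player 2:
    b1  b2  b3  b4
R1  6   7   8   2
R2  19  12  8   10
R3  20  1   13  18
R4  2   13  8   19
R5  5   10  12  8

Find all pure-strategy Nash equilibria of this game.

The pure Nash equilibria are (R3, b1); (R4, b4); (R5, b3).

Player 1 against b1: payoffs 3, 12, 20, 15, 4 → best response R3.
Player 1 against b2: payoffs 4, 17, 20, 12, 7 → best response R3.
Player 1 against b3: payoffs 9, 10, 5, 6, 13 → best response R5.
Player 1 against b4: payoffs 10, 4, 1, 20, 17 → best response R4.
Player 2 against R1: payoffs 6, 7, 8, 2 → best response b3.
Player 2 against R2: payoffs 19, 12, 8, 10 → best response b1.
Player 2 against R3: payoffs 20, 1, 13, 18 → best response b1.
Player 2 against R4: payoffs 2, 13, 8, 19 → best response b4.
Player 2 against R5: payoffs 5, 10, 12, 8 → best response b3.
Mutual best responses: (R3, b1); (R4, b4); (R5, b3).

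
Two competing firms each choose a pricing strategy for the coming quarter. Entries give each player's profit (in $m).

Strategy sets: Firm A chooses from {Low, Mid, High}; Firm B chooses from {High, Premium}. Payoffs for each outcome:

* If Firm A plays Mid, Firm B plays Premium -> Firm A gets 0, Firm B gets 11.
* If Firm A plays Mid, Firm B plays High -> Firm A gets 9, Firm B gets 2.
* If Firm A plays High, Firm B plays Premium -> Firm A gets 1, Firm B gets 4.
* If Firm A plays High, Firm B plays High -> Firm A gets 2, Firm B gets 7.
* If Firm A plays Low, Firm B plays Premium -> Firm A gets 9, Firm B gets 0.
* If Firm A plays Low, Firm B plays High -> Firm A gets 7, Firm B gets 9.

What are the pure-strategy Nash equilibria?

This game has no pure Nash equilibrium.

Firm A against High: payoffs 7, 9, 2 → best response Mid.
Firm A against Premium: payoffs 9, 0, 1 → best response Low.
Firm B against Low: payoffs 9, 0 → best response High.
Firm B against Mid: payoffs 2, 11 → best response Premium.
Firm B against High: payoffs 7, 4 → best response High.
No profile is a mutual best response for all players.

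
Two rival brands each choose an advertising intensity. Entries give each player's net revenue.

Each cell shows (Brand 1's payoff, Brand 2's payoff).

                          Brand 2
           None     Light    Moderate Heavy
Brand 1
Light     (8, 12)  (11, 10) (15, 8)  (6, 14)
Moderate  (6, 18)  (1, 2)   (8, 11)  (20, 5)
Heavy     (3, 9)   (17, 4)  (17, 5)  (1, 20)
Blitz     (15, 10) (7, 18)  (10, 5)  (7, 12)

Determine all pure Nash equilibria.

For each strategy profile, look for a profitable unilateral deviation.
(Light, None): Brand 1 can switch to Blitz (8 → 15). Not NE.
(Light, Light): Brand 1 can switch to Heavy (11 → 17). Not NE.
(Light, Moderate): Brand 1 can switch to Heavy (15 → 17). Not NE.
(Light, Heavy): Brand 1 can switch to Moderate (6 → 20). Not NE.
(Moderate, None): Brand 1 can switch to Light (6 → 8). Not NE.
(Moderate, Light): Brand 1 can switch to Light (1 → 11). Not NE.
(Moderate, Moderate): Brand 1 can switch to Light (8 → 15). Not NE.
(Moderate, Heavy): Brand 2 can switch to None (5 → 18). Not NE.
(Heavy, None): Brand 1 can switch to Light (3 → 8). Not NE.
(Heavy, Light): Brand 2 can switch to None (4 → 9). Not NE.
(Heavy, Moderate): Brand 2 can switch to None (5 → 9). Not NE.
(Heavy, Heavy): Brand 1 can switch to Light (1 → 6). Not NE.
(The remaining 4 profiles each have a profitable deviation by the same check.)

This game has no pure Nash equilibrium.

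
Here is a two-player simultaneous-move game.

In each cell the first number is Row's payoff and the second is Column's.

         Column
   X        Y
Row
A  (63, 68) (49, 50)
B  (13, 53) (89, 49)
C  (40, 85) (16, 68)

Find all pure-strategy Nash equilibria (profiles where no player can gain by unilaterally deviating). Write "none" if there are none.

Pure NE: (A, X)

Row against X: payoffs 63, 13, 40 → best response A.
Row against Y: payoffs 49, 89, 16 → best response B.
Column against A: payoffs 68, 50 → best response X.
Column against B: payoffs 53, 49 → best response X.
Column against C: payoffs 85, 68 → best response X.
Mutual best responses: (A, X).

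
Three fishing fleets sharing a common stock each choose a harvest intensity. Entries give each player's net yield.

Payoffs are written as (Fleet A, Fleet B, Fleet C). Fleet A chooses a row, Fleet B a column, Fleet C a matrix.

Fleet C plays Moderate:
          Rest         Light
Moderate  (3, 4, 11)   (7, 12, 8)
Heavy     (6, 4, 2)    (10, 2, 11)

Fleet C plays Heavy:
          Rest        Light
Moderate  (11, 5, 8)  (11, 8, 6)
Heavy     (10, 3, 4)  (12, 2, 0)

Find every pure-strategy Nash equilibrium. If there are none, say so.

There is no pure-strategy Nash equilibrium.

For each strategy profile, look for a profitable unilateral deviation.
(Moderate, Rest, Moderate): Fleet A can switch to Heavy (3 → 6). Not NE.
(Moderate, Rest, Heavy): Fleet B can switch to Light (5 → 8). Not NE.
(Moderate, Light, Moderate): Fleet A can switch to Heavy (7 → 10). Not NE.
(Moderate, Light, Heavy): Fleet A can switch to Heavy (11 → 12). Not NE.
(Heavy, Rest, Moderate): Fleet C can switch to Heavy (2 → 4). Not NE.
(Heavy, Rest, Heavy): Fleet A can switch to Moderate (10 → 11). Not NE.
(Heavy, Light, Moderate): Fleet B can switch to Rest (2 → 4). Not NE.
(Heavy, Light, Heavy): Fleet B can switch to Rest (2 → 3). Not NE.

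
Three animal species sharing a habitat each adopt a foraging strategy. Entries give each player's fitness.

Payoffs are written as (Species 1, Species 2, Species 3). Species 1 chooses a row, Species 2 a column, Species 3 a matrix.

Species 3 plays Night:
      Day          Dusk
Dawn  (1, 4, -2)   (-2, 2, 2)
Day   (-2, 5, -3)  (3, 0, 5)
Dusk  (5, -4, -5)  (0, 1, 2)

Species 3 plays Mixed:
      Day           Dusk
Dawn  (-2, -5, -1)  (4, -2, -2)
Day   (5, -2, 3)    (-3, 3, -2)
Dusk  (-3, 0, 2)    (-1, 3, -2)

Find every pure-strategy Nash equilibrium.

(Dawn, Day, Night): Species 1 can switch to Dusk (1 → 5). Not NE.
(Dawn, Day, Mixed): Species 1 can switch to Day (-2 → 5). Not NE.
(Dawn, Dusk, Night): Species 1 can switch to Day (-2 → 3). Not NE.
(Dawn, Dusk, Mixed): Species 3 can switch to Night (-2 → 2). Not NE.
(Day, Day, Night): Species 1 can switch to Dawn (-2 → 1). Not NE.
(Day, Day, Mixed): Species 2 can switch to Dusk (-2 → 3). Not NE.
(Day, Dusk, Night): Species 2 can switch to Day (0 → 5). Not NE.
(Day, Dusk, Mixed): Species 1 can switch to Dawn (-3 → 4). Not NE.
(Dusk, Day, Night): Species 2 can switch to Dusk (-4 → 1). Not NE.
(Dusk, Day, Mixed): Species 1 can switch to Dawn (-3 → -2). Not NE.
(Dusk, Dusk, Night): Species 1 can switch to Day (0 → 3). Not NE.
(Dusk, Dusk, Mixed): Species 1 can switch to Dawn (-1 → 4). Not NE.

No pure-strategy Nash equilibrium.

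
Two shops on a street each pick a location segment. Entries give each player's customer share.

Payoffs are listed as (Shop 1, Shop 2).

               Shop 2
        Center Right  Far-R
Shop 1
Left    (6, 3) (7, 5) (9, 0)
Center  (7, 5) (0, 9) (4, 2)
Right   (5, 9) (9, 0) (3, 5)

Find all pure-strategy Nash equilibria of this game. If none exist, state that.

Shop 1 against Center: payoffs 6, 7, 5 → best response Center.
Shop 1 against Right: payoffs 7, 0, 9 → best response Right.
Shop 1 against Far-R: payoffs 9, 4, 3 → best response Left.
Shop 2 against Left: payoffs 3, 5, 0 → best response Right.
Shop 2 against Center: payoffs 5, 9, 2 → best response Right.
Shop 2 against Right: payoffs 9, 0, 5 → best response Center.
No profile is a mutual best response for all players.

none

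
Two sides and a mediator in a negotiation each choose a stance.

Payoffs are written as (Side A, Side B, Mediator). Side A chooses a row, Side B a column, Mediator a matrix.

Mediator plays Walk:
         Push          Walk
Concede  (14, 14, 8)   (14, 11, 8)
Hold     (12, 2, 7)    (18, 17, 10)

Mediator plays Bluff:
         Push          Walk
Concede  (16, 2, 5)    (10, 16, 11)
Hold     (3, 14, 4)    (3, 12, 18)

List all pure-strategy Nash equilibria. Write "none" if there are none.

(Concede, Push, Walk) and (Concede, Walk, Bluff)

Side A against (Push, Walk): payoffs 14, 12 → best response Concede.
Side A against (Push, Bluff): payoffs 16, 3 → best response Concede.
Side A against (Walk, Walk): payoffs 14, 18 → best response Hold.
Side A against (Walk, Bluff): payoffs 10, 3 → best response Concede.
Side B against (Concede, Walk): payoffs 14, 11 → best response Push.
Side B against (Concede, Bluff): payoffs 2, 16 → best response Walk.
Side B against (Hold, Walk): payoffs 2, 17 → best response Walk.
Side B against (Hold, Bluff): payoffs 14, 12 → best response Push.
Mediator against (Concede, Push): payoffs 8, 5 → best response Walk.
Mediator against (Concede, Walk): payoffs 8, 11 → best response Bluff.
Mediator against (Hold, Push): payoffs 7, 4 → best response Walk.
Mediator against (Hold, Walk): payoffs 10, 18 → best response Bluff.
Mutual best responses: (Concede, Push, Walk); (Concede, Walk, Bluff).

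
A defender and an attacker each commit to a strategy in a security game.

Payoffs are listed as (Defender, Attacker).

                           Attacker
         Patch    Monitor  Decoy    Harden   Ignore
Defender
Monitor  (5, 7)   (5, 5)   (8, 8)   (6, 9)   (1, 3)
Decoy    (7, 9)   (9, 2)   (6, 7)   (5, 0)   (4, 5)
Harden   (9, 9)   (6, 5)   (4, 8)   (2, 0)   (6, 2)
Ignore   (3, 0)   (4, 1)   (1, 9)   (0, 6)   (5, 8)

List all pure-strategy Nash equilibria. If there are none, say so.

Check each profile: it is a Nash equilibrium iff no player can strictly gain by switching unilaterally.
(Monitor, Patch): Defender can switch to Decoy (5 → 7). Not NE.
(Monitor, Monitor): Defender can switch to Decoy (5 → 9). Not NE.
(Monitor, Decoy): Attacker can switch to Harden (8 → 9). Not NE.
(Monitor, Harden): Defender gets 6, best alternative 5; Attacker gets 9, best alternative 8. No profitable deviation — NE.
(Monitor, Ignore): Defender can switch to Decoy (1 → 4). Not NE.
(Decoy, Patch): Defender can switch to Harden (7 → 9). Not NE.
(Decoy, Monitor): Attacker can switch to Patch (2 → 9). Not NE.
(Harden, Patch): Defender gets 9, best alternative 7; Attacker gets 9, best alternative 8. No profitable deviation — NE.
(The remaining 12 profiles each have a profitable deviation by the same check.)

The pure Nash equilibria are (Monitor, Harden) and (Harden, Patch).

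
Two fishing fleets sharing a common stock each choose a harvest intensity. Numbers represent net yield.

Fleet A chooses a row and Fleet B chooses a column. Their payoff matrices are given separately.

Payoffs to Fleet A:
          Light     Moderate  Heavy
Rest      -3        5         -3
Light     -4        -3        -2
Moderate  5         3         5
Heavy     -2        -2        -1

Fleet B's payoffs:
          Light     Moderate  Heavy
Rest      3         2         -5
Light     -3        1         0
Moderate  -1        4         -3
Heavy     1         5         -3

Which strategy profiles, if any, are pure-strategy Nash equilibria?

none

Mark each player's best response to every combination of opponents' strategies; a profile where every player is best-responding is a pure Nash equilibrium.
Fleet A against Light: payoffs -3, -4, 5, -2 → best response Moderate.
Fleet A against Moderate: payoffs 5, -3, 3, -2 → best response Rest.
Fleet A against Heavy: payoffs -3, -2, 5, -1 → best response Moderate.
Fleet B against Rest: payoffs 3, 2, -5 → best response Light.
Fleet B against Light: payoffs -3, 1, 0 → best response Moderate.
Fleet B against Moderate: payoffs -1, 4, -3 → best response Moderate.
Fleet B against Heavy: payoffs 1, 5, -3 → best response Moderate.
No profile is a mutual best response for all players.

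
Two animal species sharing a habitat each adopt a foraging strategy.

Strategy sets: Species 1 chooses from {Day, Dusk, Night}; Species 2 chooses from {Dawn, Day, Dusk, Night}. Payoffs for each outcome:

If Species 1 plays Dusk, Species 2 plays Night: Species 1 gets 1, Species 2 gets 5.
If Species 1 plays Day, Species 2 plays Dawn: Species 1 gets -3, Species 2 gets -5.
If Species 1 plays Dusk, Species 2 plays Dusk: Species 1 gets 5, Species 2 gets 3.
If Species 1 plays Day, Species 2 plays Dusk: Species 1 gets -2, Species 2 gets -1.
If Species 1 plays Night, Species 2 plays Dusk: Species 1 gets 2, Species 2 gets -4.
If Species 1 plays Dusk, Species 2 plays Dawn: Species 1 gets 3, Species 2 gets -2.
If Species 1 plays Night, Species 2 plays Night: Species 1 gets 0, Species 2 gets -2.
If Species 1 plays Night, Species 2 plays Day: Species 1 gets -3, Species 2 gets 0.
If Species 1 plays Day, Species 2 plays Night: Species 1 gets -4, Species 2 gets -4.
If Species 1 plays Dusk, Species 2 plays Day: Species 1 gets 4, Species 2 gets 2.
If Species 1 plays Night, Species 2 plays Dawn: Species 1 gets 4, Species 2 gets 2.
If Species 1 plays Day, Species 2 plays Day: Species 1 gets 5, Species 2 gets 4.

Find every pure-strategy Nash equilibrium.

Check each profile: it is a Nash equilibrium iff no player can strictly gain by switching unilaterally.
(Day, Dawn): Species 1 can switch to Dusk (-3 → 3). Not NE.
(Day, Day): Species 1 gets 5, best alternative 4; Species 2 gets 4, best alternative -1. No profitable deviation — NE.
(Day, Dusk): Species 1 can switch to Dusk (-2 → 5). Not NE.
(Day, Night): Species 1 can switch to Dusk (-4 → 1). Not NE.
(Dusk, Dawn): Species 1 can switch to Night (3 → 4). Not NE.
(Dusk, Day): Species 1 can switch to Day (4 → 5). Not NE.
(Dusk, Dusk): Species 2 can switch to Night (3 → 5). Not NE.
(Dusk, Night): Species 1 gets 1, best alternative 0; Species 2 gets 5, best alternative 3. No profitable deviation — NE.
(Night, Dawn): Species 1 gets 4, best alternative 3; Species 2 gets 2, best alternative 0. No profitable deviation — NE.
(Night, Day): Species 1 can switch to Day (-3 → 5). Not NE.
(Night, Dusk): Species 1 can switch to Dusk (2 → 5). Not NE.
(Night, Night): Species 1 can switch to Dusk (0 → 1). Not NE.

(Day, Day); (Dusk, Night); (Night, Dawn)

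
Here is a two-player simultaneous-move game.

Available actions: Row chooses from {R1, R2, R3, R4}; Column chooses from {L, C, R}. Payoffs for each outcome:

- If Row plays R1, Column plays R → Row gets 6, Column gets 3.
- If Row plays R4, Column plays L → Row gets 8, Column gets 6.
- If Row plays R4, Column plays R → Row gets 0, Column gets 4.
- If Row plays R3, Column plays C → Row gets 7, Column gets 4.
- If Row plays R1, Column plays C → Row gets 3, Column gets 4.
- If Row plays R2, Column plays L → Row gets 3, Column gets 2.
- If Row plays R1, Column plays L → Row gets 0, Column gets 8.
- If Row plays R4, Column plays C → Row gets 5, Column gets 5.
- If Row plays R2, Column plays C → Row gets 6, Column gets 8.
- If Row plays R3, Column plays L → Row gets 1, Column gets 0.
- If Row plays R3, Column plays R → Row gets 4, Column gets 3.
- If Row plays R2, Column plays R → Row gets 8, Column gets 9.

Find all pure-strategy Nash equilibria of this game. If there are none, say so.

For each strategy profile, look for a profitable unilateral deviation.
(R1, L): Row can switch to R2 (0 → 3). Not NE.
(R1, C): Row can switch to R2 (3 → 6). Not NE.
(R1, R): Row can switch to R2 (6 → 8). Not NE.
(R2, L): Row can switch to R4 (3 → 8). Not NE.
(R2, C): Row can switch to R3 (6 → 7). Not NE.
(R2, R): Row gets 8, best alternative 6; Column gets 9, best alternative 8. No profitable deviation — NE.
(R3, L): Row can switch to R2 (1 → 3). Not NE.
(R3, C): Row gets 7, best alternative 6; Column gets 4, best alternative 3. No profitable deviation — NE.
(R3, R): Row can switch to R1 (4 → 6). Not NE.
(R4, L): Row gets 8, best alternative 3; Column gets 6, best alternative 5. No profitable deviation — NE.
(R4, C): Row can switch to R2 (5 → 6). Not NE.
(R4, R): Row can switch to R1 (0 → 6). Not NE.

The pure Nash equilibria are (R2, R); (R3, C); (R4, L).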